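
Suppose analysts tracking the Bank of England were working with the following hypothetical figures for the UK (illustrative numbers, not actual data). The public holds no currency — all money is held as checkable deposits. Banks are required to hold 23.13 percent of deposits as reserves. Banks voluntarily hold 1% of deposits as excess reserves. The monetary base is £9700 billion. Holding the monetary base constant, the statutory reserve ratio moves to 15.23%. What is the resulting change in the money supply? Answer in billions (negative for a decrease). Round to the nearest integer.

Initially m₁ = 1 / (0.2313 + 0.01) ≈ 4.14422, so M₁ = 4.14422 × 9700 = 40198.934 billion.
After the change m₂ = 1 / (0.1523 + 0.01) ≈ 6.16143, so M₂ = 6.16143 × 9700 = 59765.871 billion.
ΔM = M₂ − M₁ = 59765.871 − 40198.934 = 19566.937 billion.

£19567 billion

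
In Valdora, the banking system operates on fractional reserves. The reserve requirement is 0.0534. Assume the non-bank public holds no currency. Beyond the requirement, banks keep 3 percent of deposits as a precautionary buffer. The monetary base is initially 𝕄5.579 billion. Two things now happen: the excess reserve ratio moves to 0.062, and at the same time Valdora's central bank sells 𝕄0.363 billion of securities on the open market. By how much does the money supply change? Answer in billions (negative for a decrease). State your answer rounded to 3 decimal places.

Before: m₁ = 1 / (0.0534 + 0.03) ≈ 11.99041, MB₁ = 5.579, so M₁ = 11.99041 × 5.579 ≈ 66.8945 billion.
After: m₂ = 1 / (0.0534 + 0.062) ≈ 8.66551, MB₂ = 5.579 − 0.363 = 5.216, so M₂ = 8.66551 × 5.216 ≈ 45.1993 billion.
ΔM = M₂ − M₁ = 45.1993 − 66.8945 = -21.6952 billion.

-21.695 billion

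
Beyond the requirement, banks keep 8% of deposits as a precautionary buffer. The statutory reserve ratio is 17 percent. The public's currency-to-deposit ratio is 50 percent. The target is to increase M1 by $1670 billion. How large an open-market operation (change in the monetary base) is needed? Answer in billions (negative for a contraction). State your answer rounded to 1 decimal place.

The money multiplier is m = (1 + c) / (rr + e + c) = (1 + 0.5) / (0.17 + 0.08 + 0.5) = 2.
ΔMB = ΔM / m = (+1670) / 2 = 835 billion.

$835.0 billion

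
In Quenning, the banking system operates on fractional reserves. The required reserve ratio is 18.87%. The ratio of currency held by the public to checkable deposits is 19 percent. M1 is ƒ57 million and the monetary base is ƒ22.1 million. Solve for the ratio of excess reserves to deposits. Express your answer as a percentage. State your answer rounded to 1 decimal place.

Using m = M/MB = 57/22.1 ≈ 2.579186. Since m = (1 + c)/(c + rr + e), the denominator satisfies c + rr + e = (1 + c)/m = (1 + 0.19) / 2.579186 ≈ 0.461386.
With c = 0.19 and rr = 0.1887, the ratio of excess reserves to deposits is 0.461386 − 0.19 − 0.1887 = 0.082686.

8.3%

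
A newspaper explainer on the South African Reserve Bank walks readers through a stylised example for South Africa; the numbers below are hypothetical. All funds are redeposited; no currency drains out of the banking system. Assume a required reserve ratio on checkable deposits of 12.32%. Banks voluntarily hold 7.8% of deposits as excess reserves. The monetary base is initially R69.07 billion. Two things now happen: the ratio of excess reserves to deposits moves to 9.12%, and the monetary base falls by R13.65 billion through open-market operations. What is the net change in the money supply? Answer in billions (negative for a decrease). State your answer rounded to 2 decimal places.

-84.80 billion

Before: m₁ = 1 / (0.1232 + 0.078) ≈ 4.97018, MB₁ = 69.07, so M₁ = 4.97018 × 69.07 ≈ 343.2903 billion.
After: m₂ = 1 / (0.1232 + 0.0912) ≈ 4.66418, MB₂ = 69.07 − 13.65 = 55.42, so M₂ = 4.66418 × 55.42 ≈ 258.4889 billion.
ΔM = M₂ − M₁ = 258.4889 − 343.2903 = -84.8014 billion.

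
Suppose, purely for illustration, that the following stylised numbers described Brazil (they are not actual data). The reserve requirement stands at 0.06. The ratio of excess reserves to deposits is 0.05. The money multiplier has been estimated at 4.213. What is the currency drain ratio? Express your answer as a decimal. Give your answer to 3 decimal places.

0.167

Using m = 4.213. From m = (1 + c)/(c + rr + e), rearranging gives 1 + c = m·(c + rr + e), so c·(1 − m) = m·(rr + e) − 1.
Hence c = [m·(rr + e) − 1]/(1 − m) = [4.213 × (0.06 + 0.05) − 1] / (1 − 4.213) ≈ 0.167000.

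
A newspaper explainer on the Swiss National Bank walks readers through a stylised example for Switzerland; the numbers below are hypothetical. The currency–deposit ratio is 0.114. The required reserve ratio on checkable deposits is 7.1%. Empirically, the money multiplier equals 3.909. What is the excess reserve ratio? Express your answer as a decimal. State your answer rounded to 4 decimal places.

Using m = 3.909. Since m = (1 + c)/(c + rr + e), the denominator satisfies c + rr + e = (1 + c)/m = (1 + 0.114) / 3.909 ≈ 0.284983.
With c = 0.114 and rr = 0.071, the excess reserve ratio is 0.284983 − 0.114 − 0.071 = 0.099983.

0.1000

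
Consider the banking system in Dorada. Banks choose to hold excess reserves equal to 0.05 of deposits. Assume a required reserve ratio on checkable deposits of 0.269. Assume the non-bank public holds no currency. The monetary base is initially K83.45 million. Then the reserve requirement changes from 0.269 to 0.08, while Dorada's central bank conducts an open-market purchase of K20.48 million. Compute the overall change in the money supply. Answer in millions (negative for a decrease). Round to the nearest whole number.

K538 million

Before: m₁ = 1 / (0.269 + 0.05) ≈ 3.1348, MB₁ = 83.45, so M₁ = 3.1348 × 83.45 ≈ 261.5991 million.
After: m₂ = 1 / (0.08 + 0.05) ≈ 7.6923, MB₂ = 83.45 + 20.48 = 103.93, so M₂ = 7.6923 × 103.93 ≈ 799.4607 million.
ΔM = M₂ − M₁ = 799.4607 − 261.5991 = 537.8616 million.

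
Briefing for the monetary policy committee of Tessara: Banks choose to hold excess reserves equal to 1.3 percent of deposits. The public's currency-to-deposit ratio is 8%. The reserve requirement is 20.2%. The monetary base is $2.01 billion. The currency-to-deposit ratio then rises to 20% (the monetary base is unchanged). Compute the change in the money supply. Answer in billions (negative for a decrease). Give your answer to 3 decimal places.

Initially m₁ = (1 + 0.08) / (0.202 + 0.013 + 0.08) ≈ 3.66102, so M₁ = 3.66102 × 2.01 ≈ 7.3587 billion.
After the change m₂ = (1 + 0.2) / (0.202 + 0.013 + 0.2) ≈ 2.89157, so M₂ = 2.89157 × 2.01 ≈ 5.8121 billion.
ΔM = M₂ − M₁ = 5.8121 − 7.3587 = -1.5466 billion.

-1.547 billion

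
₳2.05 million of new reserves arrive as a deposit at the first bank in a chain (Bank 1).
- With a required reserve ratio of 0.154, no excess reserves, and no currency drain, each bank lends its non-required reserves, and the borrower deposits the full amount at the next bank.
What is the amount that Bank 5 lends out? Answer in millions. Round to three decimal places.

₳0.888 million

Each bank lends a fraction (1 − rr) = 0.8460 of the deposit it receives, so Bank 5 receives 2.05·0.8460^4 and lends 2.05·0.8460^5 ≈ 0.8884 million.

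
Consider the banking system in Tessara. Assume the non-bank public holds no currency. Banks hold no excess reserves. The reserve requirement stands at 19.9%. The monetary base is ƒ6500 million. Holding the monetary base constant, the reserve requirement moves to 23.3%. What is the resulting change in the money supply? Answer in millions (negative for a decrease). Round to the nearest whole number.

-4766 million

Initially m₁ = 1 / (0.199) ≈ 5.02513, so M₁ = 5.02513 × 6500 = 32663.345 million.
After the change m₂ = 1 / (0.233) ≈ 4.29185, so M₂ = 4.29185 × 6500 = 27897.025 million.
ΔM = M₂ − M₁ = 27897.025 − 32663.345 = -4766.32 million.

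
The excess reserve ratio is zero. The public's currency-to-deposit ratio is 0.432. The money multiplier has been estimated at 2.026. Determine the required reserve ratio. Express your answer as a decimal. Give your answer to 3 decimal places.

Using m = 2.026. Since m = (1 + c)/(c + rr + e), the denominator satisfies c + rr + e = (1 + c)/m = (1 + 0.432) / 2.026 ≈ 0.706811.
With c = 0.432 and e = 0, the required reserve ratio is 0.706811 − 0.432 − 0 = 0.274811.

0.275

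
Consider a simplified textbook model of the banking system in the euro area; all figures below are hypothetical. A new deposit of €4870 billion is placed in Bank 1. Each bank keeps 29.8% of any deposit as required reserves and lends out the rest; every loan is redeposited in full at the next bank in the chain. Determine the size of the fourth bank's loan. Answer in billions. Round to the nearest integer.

Each bank lends a fraction (1 − rr) = 0.7020 of the deposit it receives, so Bank 4 receives 4870·0.7020^3 and lends 4870·0.7020^4 ≈ 1182.7077 billion.

€1183 billion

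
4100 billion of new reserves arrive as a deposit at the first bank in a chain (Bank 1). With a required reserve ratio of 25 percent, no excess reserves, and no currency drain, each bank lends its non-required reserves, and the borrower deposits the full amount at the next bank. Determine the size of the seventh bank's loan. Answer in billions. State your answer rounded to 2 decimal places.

547.28 billion

Each bank lends a fraction (1 − rr) = 0.7500 of the deposit it receives, so Bank 7 receives 4100·0.7500^6 and lends 4100·0.7500^7 ≈ 547.2839 billion.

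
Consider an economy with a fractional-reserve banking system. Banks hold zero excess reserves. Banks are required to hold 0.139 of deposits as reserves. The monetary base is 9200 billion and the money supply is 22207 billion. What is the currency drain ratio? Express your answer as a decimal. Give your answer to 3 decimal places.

0.470

Using m = M/MB = 22207/9200 ≈ 2.413804. From m = (1 + c)/(c + rr + e), rearranging gives 1 + c = m·(c + rr + e), so c·(1 − m) = m·(rr + e) − 1.
Hence c = [m·(rr + e) − 1]/(1 − m) = [2.413804 × (0.139 + 0) − 1] / (1 − 2.413804) ≈ 0.469995.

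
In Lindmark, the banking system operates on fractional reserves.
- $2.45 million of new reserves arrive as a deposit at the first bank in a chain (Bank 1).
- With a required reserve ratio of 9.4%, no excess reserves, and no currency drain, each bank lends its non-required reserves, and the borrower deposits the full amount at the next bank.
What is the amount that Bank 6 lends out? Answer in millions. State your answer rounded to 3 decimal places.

$1.355 million

Each bank lends a fraction (1 − rr) = 0.9060 of the deposit it receives, so Bank 6 receives 2.45·0.9060^5 and lends 2.45·0.9060^6 ≈ 1.3550 million.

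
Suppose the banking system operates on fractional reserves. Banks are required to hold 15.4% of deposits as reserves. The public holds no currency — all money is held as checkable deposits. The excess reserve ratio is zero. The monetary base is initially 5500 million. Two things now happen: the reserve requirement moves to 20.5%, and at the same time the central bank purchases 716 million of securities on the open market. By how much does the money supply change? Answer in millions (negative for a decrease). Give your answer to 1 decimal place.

Before: m₁ = 1 / (0.154) ≈ 6.493506, MB₁ = 5500, so M₁ = 6.493506 × 5500 = 35714.283 million.
After: m₂ = 1 / (0.205) ≈ 4.878049, MB₂ = 5500 + 716 = 6216, so M₂ = 4.878049 × 6216 ≈ 30321.9526 million.
ΔM = M₂ − M₁ = 30321.9526 − 35714.283 = -5392.3304 million.

-5392.3 million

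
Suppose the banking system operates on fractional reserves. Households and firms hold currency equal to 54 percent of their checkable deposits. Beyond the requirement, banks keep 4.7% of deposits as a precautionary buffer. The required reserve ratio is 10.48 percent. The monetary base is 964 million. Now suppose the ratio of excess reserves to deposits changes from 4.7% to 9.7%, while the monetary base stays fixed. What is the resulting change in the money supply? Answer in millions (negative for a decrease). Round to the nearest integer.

-145 million

Initially m₁ = (1 + 0.54) / (0.1048 + 0.047 + 0.54) ≈ 2.2261, so M₁ = 2.2261 × 964 = 2145.9604 million.
After the change m₂ = (1 + 0.54) / (0.1048 + 0.097 + 0.54) ≈ 2.0760, so M₂ = 2.0760 × 964 = 2001.264 million.
ΔM = M₂ − M₁ = 2001.264 − 2145.9604 = -144.6964 million.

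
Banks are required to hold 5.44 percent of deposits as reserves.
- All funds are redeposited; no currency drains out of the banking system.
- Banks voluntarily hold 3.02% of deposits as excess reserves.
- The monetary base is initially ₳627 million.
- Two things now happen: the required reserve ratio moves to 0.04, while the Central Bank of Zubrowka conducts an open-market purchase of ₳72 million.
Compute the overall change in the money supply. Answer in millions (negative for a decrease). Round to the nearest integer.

Before: m₁ = 1 / (0.0544 + 0.0302) ≈ 11.8203, MB₁ = 627, so M₁ = 11.8203 × 627 = 7411.3281 million.
After: m₂ = 1 / (0.04 + 0.0302) ≈ 14.2450, MB₂ = 627 + 72 = 699, so M₂ = 14.2450 × 699 = 9957.255 million.
ΔM = M₂ − M₁ = 9957.255 − 7411.3281 = 2545.9269 million.

₳2546 million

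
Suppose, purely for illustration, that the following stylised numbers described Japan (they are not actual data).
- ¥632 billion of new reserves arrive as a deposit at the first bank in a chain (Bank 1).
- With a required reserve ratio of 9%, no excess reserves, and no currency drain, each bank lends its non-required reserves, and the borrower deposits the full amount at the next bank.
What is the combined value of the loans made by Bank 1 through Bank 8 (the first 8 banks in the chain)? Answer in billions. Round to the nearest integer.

¥3385 billion

Bank i lends (1 − rr)^i of the original deposit: Bank 1 lends 632·0.9100 = 575.1200, Bank 2 lends 632·0.9100² = 523.3592, and so on.
Summing a geometric series: total = 632·[0.9100·(1 − 0.9100^8) / (1 − 0.9100)] ≈ 3385.2041 billion.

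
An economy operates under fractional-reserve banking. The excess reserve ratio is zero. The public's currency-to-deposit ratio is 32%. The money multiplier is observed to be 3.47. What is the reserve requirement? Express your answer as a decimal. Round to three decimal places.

Using m = 3.47. Since m = (1 + c)/(c + rr + e), the denominator satisfies c + rr + e = (1 + c)/m = (1 + 0.32) / 3.47 ≈ 0.380403.
With c = 0.32 and e = 0, the reserve requirement is 0.380403 − 0.32 − 0 = 0.060403.

0.060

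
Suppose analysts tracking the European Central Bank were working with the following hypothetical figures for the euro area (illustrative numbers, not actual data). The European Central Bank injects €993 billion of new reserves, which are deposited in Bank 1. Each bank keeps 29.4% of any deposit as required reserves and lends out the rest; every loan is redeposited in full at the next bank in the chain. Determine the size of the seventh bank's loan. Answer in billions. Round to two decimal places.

Each bank lends a fraction (1 − rr) = 0.7060 of the deposit it receives, so Bank 7 receives 993·0.7060^6 and lends 993·0.7060^7 ≈ 86.8125 billion.

€86.81 billion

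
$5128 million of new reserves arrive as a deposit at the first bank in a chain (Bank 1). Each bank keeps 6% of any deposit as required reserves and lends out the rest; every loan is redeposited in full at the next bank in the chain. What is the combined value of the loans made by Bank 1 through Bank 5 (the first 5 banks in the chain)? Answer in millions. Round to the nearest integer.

Bank i lends (1 − rr)^i of the original deposit: Bank 1 lends 5128·0.9400 = 4820.3200, Bank 2 lends 5128·0.9400² = 4531.1008, and so on.
Summing a geometric series: total = 5128·[0.9400·(1 − 0.9400^5) / (1 − 0.9400)] ≈ 21377.7960 million.

$21378 million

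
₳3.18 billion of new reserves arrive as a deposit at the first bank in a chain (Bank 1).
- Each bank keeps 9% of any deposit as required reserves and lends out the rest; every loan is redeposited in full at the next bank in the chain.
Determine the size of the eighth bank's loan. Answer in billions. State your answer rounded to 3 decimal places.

Each bank lends a fraction (1 − rr) = 0.9100 of the deposit it receives, so Bank 8 receives 3.18·0.9100^7 and lends 3.18·0.9100^8 ≈ 1.4954 billion.

₳1.495 billion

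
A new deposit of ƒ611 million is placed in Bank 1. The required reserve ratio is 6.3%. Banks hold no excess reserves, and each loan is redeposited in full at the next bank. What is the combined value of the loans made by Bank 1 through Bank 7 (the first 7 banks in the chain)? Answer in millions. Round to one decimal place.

ƒ3324.8 million

Bank i lends (1 − rr)^i of the original deposit: Bank 1 lends 611·0.9370 = 572.5070, Bank 2 lends 611·0.9370² ≈ 536.4391, and so on.
Summing a geometric series: total = 611·[0.9370·(1 − 0.9370^7) / (1 − 0.9370)] ≈ 3324.8271 million.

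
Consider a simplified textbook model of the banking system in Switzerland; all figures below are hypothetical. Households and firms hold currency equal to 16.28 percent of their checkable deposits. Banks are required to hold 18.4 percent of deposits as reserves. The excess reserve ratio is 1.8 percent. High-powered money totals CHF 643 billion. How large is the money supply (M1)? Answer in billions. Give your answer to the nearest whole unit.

CHF 2050 billion

The money multiplier is m = (1 + c) / (rr + e + c) = (1 + 0.1628) / (0.184 + 0.018 + 0.1628) = 3.1875.
So M = m × MB = 3.1875 × 643 = 2049.5625 billion.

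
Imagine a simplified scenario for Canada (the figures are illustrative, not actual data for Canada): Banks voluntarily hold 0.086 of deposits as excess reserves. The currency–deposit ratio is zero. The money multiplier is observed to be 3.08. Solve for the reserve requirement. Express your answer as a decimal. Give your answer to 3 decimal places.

Using m = 3.08. Since m = (1 + c)/(c + rr + e), the denominator satisfies c + rr + e = (1 + c)/m = (1 + 0) / 3.08 ≈ 0.324675.
With c = 0 and e = 0.086, the reserve requirement is 0.324675 − 0 − 0.086 = 0.238675.

0.239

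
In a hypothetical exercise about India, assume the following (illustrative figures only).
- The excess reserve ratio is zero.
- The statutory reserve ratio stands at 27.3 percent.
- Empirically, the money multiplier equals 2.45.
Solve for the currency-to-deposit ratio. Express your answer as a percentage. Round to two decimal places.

Using m = 2.45. From m = (1 + c)/(c + rr + e), rearranging gives 1 + c = m·(c + rr + e), so c·(1 − m) = m·(rr + e) − 1.
Hence c = [m·(rr + e) − 1]/(1 − m) = [2.45 × (0.273 + 0) − 1] / (1 − 2.45) ≈ 0.228379.

22.84%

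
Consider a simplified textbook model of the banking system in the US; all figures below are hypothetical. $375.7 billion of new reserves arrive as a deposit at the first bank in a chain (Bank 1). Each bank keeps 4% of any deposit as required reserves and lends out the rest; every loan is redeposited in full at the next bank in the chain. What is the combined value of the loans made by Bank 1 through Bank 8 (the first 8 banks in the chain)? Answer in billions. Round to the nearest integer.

Bank i lends (1 − rr)^i of the original deposit: Bank 1 lends 375.7·0.9600 = 360.6720, Bank 2 lends 375.7·0.9600² ≈ 346.2451, and so on.
Summing a geometric series: total = 375.7·[0.9600·(1 − 0.9600^8) / (1 − 0.9600)] ≈ 2512.1744 billion.

$2512 billion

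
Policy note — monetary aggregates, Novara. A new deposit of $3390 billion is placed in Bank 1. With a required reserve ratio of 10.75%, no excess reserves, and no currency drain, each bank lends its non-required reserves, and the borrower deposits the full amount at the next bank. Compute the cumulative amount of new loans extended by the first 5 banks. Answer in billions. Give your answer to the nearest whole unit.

Bank i lends (1 − rr)^i of the original deposit: Bank 1 lends 3390·0.8925 = 3025.5750, Bank 2 lends 3390·0.8925² ≈ 2700.3257, and so on.
Summing a geometric series: total = 3390·[0.8925·(1 − 0.8925^5) / (1 − 0.8925)] ≈ 12206.6356 billion.

$12207 billion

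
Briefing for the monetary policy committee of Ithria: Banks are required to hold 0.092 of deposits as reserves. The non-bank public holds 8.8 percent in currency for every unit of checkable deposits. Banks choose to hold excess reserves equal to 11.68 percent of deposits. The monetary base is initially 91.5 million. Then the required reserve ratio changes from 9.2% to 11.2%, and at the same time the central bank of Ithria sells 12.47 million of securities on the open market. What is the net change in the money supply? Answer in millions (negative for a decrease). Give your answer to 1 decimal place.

-64.0 million

Before: m₁ = (1 + 0.088) / (0.092 + 0.1168 + 0.088) ≈ 3.6658, MB₁ = 91.5, so M₁ = 3.6658 × 91.5 = 335.4207 million.
After: m₂ = (1 + 0.088) / (0.112 + 0.1168 + 0.088) ≈ 3.4343, MB₂ = 91.5 − 12.47 = 79.03, so M₂ = 3.4343 × 79.03 ≈ 271.4127 million.
ΔM = M₂ − M₁ = 271.4127 − 335.4207 = -64.008 million.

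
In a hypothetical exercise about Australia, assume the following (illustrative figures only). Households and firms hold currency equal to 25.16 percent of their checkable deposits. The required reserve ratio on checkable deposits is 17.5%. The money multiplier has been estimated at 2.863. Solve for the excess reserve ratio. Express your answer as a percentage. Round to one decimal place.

Using m = 2.863. Since m = (1 + c)/(c + rr + e), the denominator satisfies c + rr + e = (1 + c)/m = (1 + 0.2516) / 2.863 ≈ 0.437164.
With c = 0.2516 and rr = 0.175, the excess reserve ratio is 0.437164 − 0.2516 − 0.175 = 0.010564.

1.1%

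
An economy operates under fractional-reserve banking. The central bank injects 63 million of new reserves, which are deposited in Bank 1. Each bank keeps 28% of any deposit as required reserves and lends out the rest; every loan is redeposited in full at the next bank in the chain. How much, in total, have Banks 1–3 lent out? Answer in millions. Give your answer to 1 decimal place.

Bank i lends (1 − rr)^i of the original deposit: Bank 1 lends 63·0.7200 = 45.3600, Bank 2 lends 63·0.7200² = 32.6592, and so on.
Summing a geometric series: total = 63·[0.7200·(1 − 0.7200^3) / (1 − 0.7200)] ≈ 101.5338 million.

101.5 million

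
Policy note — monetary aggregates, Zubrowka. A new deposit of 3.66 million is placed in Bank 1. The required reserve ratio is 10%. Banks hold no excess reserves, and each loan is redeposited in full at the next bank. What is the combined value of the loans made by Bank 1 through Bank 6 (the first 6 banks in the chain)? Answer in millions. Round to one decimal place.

15.4 million

Bank i lends (1 − rr)^i of the original deposit: Bank 1 lends 3.66·0.9000 = 3.2940, Bank 2 lends 3.66·0.9000² = 2.9646, and so on.
Summing a geometric series: total = 3.66·[0.9000·(1 − 0.9000^6) / (1 − 0.9000)] ≈ 15.4343 million.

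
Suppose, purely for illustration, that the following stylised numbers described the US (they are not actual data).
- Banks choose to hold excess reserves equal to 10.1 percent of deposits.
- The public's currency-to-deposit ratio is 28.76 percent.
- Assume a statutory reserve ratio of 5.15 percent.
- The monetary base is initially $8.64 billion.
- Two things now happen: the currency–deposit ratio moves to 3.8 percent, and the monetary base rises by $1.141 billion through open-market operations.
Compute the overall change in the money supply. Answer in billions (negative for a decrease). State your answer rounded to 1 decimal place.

Before: m₁ = (1 + 0.2876) / (0.0515 + 0.101 + 0.2876) ≈ 2.9257, MB₁ = 8.64, so M₁ = 2.9257 × 8.64 ≈ 25.278 billion.
After: m₂ = (1 + 0.038) / (0.0515 + 0.101 + 0.038) ≈ 5.4488, MB₂ = 8.64 + 1.141 = 9.781, so M₂ = 5.4488 × 9.781 ≈ 53.2947 billion.
ΔM = M₂ − M₁ = 53.2947 − 25.278 = 28.0167 billion.

$28.0 billion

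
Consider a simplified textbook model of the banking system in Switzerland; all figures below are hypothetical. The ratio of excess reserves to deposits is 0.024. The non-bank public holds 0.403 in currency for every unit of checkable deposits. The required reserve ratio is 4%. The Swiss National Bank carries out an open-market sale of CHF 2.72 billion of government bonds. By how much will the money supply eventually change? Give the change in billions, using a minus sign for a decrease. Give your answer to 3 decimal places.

-8.172 billion

The money multiplier is m = (1 + c) / (rr + e + c) = (1 + 0.403) / (0.04 + 0.024 + 0.403) ≈ 3.00428.
The sale removes 2.72 billion of base, so ΔM = m × ΔMB = 3.00428 × (−2.72) ≈ -8.1716 billion.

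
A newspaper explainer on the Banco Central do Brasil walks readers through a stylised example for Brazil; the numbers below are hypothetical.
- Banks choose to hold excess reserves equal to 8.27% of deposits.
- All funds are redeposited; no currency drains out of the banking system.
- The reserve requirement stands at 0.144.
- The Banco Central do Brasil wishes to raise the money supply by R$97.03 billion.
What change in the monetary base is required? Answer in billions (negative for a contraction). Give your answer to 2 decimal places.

R$22.00 billion

The money multiplier is m = 1 / (rr + e) = 1 / (0.144 + 0.0827) ≈ 4.41112.
ΔMB = ΔM / m = (+97.03) / 4.41112 ≈ 21.9967 billion.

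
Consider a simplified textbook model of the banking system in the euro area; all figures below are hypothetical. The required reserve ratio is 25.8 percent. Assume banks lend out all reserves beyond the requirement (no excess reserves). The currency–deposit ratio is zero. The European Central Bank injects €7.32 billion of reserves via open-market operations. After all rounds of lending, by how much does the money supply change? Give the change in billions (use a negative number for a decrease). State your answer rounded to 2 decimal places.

€28.37 billion

The simple money multiplier is m = 1/rr = 1/0.258 ≈ 3.8760.
An open-market purchase increases the monetary base by 7.32 billion, so ΔM = m × ΔMB = 3.8760 × 7.32 ≈ 28.3723 billion.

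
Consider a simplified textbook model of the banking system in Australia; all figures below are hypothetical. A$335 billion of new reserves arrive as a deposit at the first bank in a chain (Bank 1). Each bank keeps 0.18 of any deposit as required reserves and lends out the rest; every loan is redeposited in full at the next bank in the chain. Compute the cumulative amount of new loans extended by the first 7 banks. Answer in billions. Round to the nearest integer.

Bank i lends (1 − rr)^i of the original deposit: Bank 1 lends 335·0.8200 = 274.7000, Bank 2 lends 335·0.8200² = 225.2540, and so on.
Summing a geometric series: total = 335·[0.8200·(1 − 0.8200^7) / (1 − 0.8200)] ≈ 1145.6738 billion.

A$1146 billion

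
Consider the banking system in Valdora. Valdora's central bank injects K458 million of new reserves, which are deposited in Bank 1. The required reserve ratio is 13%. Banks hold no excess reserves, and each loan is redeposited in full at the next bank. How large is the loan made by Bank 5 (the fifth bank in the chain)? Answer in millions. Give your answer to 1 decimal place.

Each bank lends a fraction (1 − rr) = 0.8700 of the deposit it receives, so Bank 5 receives 458·0.8700^4 and lends 458·0.8700^5 ≈ 228.2768 million.

K228.3 million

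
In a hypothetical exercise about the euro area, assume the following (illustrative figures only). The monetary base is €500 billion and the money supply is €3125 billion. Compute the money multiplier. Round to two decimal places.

The money multiplier is m = M / MB = 3125 / 500 = 6.25000.

6.25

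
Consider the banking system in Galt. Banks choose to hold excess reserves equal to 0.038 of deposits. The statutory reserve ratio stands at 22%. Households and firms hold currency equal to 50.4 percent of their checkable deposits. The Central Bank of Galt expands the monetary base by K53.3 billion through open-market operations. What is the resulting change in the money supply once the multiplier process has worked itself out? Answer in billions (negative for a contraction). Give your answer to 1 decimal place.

The money multiplier is m = (1 + c) / (rr + e + c) = (1 + 0.504) / (0.22 + 0.038 + 0.504) ≈ 1.9738.
The purchase adds 53.3 billion of base, so ΔM = m × ΔMB = 1.9738 × (+53.3) ≈ 105.2035 billion.

K105.2 billion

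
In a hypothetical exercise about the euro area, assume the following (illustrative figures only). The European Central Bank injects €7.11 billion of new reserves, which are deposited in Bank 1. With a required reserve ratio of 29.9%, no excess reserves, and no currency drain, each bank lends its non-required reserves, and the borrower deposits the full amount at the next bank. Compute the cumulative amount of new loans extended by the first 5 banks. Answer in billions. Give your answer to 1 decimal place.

Bank i lends (1 − rr)^i of the original deposit: Bank 1 lends 7.11·0.7010 ≈ 4.9841, Bank 2 lends 7.11·0.7010² ≈ 3.4939, and so on.
Summing a geometric series: total = 7.11·[0.7010·(1 − 0.7010^5) / (1 − 0.7010)] ≈ 13.8476 billion.

€13.8 billion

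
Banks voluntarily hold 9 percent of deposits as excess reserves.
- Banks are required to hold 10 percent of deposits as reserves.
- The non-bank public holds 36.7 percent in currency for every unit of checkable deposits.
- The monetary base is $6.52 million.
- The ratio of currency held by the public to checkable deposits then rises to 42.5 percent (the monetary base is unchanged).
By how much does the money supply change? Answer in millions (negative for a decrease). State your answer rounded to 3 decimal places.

-0.894 million

Initially m₁ = (1 + 0.367) / (0.1 + 0.09 + 0.367) ≈ 2.45422, so M₁ = 2.45422 × 6.52 ≈ 16.0015 million.
After the change m₂ = (1 + 0.425) / (0.1 + 0.09 + 0.425) ≈ 2.31707, so M₂ = 2.31707 × 6.52 ≈ 15.1073 million.
ΔM = M₂ − M₁ = 15.1073 − 16.0015 = -0.8942 million.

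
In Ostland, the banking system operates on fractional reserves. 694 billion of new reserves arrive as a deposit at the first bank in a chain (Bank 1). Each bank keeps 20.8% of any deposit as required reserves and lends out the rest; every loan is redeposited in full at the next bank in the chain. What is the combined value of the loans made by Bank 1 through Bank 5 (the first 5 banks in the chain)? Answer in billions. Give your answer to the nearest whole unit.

1819 billion

Bank i lends (1 − rr)^i of the original deposit: Bank 1 lends 694·0.7920 = 549.6480, Bank 2 lends 694·0.7920² ≈ 435.3212, and so on.
Summing a geometric series: total = 694·[0.7920·(1 − 0.7920^5) / (1 − 0.7920)] ≈ 1819.0695 billion.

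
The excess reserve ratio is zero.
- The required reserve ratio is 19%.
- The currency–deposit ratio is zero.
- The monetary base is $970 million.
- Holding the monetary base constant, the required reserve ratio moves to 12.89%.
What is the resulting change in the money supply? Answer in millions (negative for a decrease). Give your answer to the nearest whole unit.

$2420 million

Initially m₁ = 1 / (0.19) ≈ 5.2632, so M₁ = 5.2632 × 970 = 5105.304 million.
After the change m₂ = 1 / (0.1289) ≈ 7.7580, so M₂ = 7.7580 × 970 = 7525.26 million.
ΔM = M₂ − M₁ = 7525.26 − 5105.304 = 2419.956 million.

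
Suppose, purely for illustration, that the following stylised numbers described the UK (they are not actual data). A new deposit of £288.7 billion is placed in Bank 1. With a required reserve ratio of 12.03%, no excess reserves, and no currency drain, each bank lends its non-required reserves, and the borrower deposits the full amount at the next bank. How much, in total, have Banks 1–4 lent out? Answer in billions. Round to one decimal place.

Bank i lends (1 − rr)^i of the original deposit: Bank 1 lends 288.7·0.8797 ≈ 253.9694, Bank 2 lends 288.7·0.8797² ≈ 223.4169, and so on.
Summing a geometric series: total = 288.7·[0.8797·(1 − 0.8797^4) / (1 − 0.8797)] ≈ 846.8222 billion.

£846.8 billion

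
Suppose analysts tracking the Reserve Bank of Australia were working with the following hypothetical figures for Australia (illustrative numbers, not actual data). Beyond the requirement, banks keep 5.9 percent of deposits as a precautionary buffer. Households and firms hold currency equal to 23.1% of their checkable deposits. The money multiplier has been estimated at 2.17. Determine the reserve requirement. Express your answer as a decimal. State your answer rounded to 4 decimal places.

0.2773

Using m = 2.17. Since m = (1 + c)/(c + rr + e), the denominator satisfies c + rr + e = (1 + c)/m = (1 + 0.231) / 2.17 ≈ 0.567281.
With c = 0.231 and e = 0.059, the reserve requirement is 0.567281 − 0.231 − 0.059 = 0.277281.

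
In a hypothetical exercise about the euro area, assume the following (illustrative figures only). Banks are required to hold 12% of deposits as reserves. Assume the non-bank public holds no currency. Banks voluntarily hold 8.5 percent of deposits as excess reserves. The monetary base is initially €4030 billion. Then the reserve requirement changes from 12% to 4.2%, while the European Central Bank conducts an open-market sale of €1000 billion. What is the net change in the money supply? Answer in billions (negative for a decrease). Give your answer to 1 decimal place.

Before: m₁ = 1 / (0.12 + 0.085) ≈ 4.878049, MB₁ = 4030, so M₁ = 4.878049 × 4030 ≈ 19658.5375 billion.
After: m₂ = 1 / (0.042 + 0.085) ≈ 7.874016, MB₂ = 4030 − 1000 = 3030, so M₂ = 7.874016 × 3030 ≈ 23858.2685 billion.
ΔM = M₂ − M₁ = 23858.2685 − 19658.5375 = 4199.731 billion.

€4199.7 billion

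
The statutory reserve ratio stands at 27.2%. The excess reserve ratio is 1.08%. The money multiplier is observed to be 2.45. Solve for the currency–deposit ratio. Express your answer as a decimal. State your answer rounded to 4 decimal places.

Using m = 2.45. From m = (1 + c)/(c + rr + e), rearranging gives 1 + c = m·(c + rr + e), so c·(1 − m) = m·(rr + e) − 1.
Hence c = [m·(rr + e) − 1]/(1 − m) = [2.45 × (0.272 + 0.0108) − 1] / (1 − 2.45) ≈ 0.211821.

0.2118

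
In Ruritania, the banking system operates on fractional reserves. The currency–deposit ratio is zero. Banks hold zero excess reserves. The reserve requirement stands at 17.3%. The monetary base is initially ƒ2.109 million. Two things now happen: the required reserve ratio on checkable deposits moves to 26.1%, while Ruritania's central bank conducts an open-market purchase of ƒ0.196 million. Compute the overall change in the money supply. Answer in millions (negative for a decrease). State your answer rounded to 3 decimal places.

Before: m₁ = 1 / (0.173) ≈ 5.78035, MB₁ = 2.109, so M₁ = 5.78035 × 2.109 ≈ 12.1908 million.
After: m₂ = 1 / (0.261) ≈ 3.83142, MB₂ = 2.109 + 0.196 = 2.305, so M₂ = 3.83142 × 2.305 ≈ 8.8314 million.
ΔM = M₂ − M₁ = 8.8314 − 12.1908 = -3.3594 million.

-3.359 million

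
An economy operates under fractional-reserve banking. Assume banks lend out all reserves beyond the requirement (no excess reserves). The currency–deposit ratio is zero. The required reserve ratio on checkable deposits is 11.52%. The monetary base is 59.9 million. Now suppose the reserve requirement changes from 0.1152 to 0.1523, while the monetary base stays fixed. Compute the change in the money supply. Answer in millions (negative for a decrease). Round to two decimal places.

-126.66 million

Initially m₁ = 1 / (0.1152) ≈ 8.68056, so M₁ = 8.68056 × 59.9 ≈ 519.9655 million.
After the change m₂ = 1 / (0.1523) ≈ 6.56599, so M₂ = 6.56599 × 59.9 ≈ 393.3028 million.
ΔM = M₂ − M₁ = 393.3028 − 519.9655 = -126.6627 million.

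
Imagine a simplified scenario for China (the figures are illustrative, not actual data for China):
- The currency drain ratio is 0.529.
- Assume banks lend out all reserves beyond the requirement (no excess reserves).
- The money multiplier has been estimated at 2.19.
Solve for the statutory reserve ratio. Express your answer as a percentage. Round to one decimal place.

Using m = 2.19. Since m = (1 + c)/(c + rr + e), the denominator satisfies c + rr + e = (1 + c)/m = (1 + 0.529) / 2.19 ≈ 0.698174.
With c = 0.529 and e = 0, the statutory reserve ratio is 0.698174 − 0.529 − 0 = 0.169174.

16.9%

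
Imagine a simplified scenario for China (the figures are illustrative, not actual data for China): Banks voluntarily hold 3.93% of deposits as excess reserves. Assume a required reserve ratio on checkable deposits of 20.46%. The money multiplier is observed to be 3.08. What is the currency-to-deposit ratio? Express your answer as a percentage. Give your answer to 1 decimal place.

12.0%

Using m = 3.08. From m = (1 + c)/(c + rr + e), rearranging gives 1 + c = m·(c + rr + e), so c·(1 − m) = m·(rr + e) − 1.
Hence c = [m·(rr + e) − 1]/(1 − m) = [3.08 × (0.2046 + 0.0393) − 1] / (1 − 3.08) ≈ 0.119610.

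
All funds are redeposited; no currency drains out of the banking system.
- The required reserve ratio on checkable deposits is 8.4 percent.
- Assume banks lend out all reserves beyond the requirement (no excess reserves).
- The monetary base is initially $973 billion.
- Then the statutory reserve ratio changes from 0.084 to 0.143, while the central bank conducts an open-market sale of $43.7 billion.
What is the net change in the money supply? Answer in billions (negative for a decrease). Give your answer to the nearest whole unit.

Before: m₁ = 1 / (0.084) ≈ 11.9048, MB₁ = 973, so M₁ = 11.9048 × 973 = 11583.3704 billion.
After: m₂ = 1 / (0.143) ≈ 6.9930, MB₂ = 973 − 43.7 = 929.3, so M₂ = 6.9930 × 929.3 = 6498.5949 billion.
ΔM = M₂ − M₁ = 6498.5949 − 11583.3704 = -5084.7755 billion.

-5085 billion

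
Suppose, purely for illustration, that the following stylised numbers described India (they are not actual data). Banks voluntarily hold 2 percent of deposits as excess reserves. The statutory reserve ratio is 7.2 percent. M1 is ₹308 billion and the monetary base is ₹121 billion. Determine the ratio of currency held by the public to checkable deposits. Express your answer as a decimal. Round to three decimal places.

Using m = M/MB = 308/121 ≈ 2.545455. From m = (1 + c)/(c + rr + e), rearranging gives 1 + c = m·(c + rr + e), so c·(1 − m) = m·(rr + e) − 1.
Hence c = [m·(rr + e) − 1]/(1 − m) = [2.545455 × (0.072 + 0.02) − 1] / (1 − 2.545455) ≈ 0.495529.

0.496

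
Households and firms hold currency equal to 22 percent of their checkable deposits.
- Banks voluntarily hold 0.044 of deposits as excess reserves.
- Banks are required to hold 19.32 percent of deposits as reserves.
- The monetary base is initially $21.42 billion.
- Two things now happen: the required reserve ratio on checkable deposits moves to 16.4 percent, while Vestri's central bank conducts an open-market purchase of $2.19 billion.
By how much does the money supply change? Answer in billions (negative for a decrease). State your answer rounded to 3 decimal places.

$10.142 billion

Before: m₁ = (1 + 0.22) / (0.1932 + 0.044 + 0.22) ≈ 2.668416, MB₁ = 21.42, so M₁ = 2.668416 × 21.42 ≈ 57.1575 billion.
After: m₂ = (1 + 0.22) / (0.164 + 0.044 + 0.22) ≈ 2.850467, MB₂ = 21.42 + 2.19 = 23.61, so M₂ = 2.850467 × 23.61 ≈ 67.2995 billion.
ΔM = M₂ − M₁ = 67.2995 − 57.1575 = 10.142 billion.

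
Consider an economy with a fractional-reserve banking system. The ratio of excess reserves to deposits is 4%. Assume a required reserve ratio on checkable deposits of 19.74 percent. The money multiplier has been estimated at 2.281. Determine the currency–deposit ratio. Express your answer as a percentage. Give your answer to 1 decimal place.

Using m = 2.281. From m = (1 + c)/(c + rr + e), rearranging gives 1 + c = m·(c + rr + e), so c·(1 − m) = m·(rr + e) − 1.
Hence c = [m·(rr + e) − 1]/(1 − m) = [2.281 × (0.1974 + 0.04) − 1] / (1 − 2.281) ≈ 0.357916.

35.8%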